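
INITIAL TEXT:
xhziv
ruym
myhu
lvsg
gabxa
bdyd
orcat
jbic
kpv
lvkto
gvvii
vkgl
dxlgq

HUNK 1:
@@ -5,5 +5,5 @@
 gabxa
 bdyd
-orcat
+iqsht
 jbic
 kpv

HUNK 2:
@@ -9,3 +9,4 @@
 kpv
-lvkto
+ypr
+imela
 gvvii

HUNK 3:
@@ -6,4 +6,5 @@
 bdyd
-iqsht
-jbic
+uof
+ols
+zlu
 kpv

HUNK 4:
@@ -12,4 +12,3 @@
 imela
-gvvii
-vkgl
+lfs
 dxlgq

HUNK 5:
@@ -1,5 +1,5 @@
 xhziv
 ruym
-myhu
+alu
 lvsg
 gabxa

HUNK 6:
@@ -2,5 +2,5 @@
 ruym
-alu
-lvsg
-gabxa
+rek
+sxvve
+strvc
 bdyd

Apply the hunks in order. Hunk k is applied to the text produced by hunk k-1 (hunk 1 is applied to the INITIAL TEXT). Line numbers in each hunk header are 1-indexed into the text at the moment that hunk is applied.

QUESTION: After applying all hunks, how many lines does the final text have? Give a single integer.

Answer: 14

Derivation:
Hunk 1: at line 5 remove [orcat] add [iqsht] -> 13 lines: xhziv ruym myhu lvsg gabxa bdyd iqsht jbic kpv lvkto gvvii vkgl dxlgq
Hunk 2: at line 9 remove [lvkto] add [ypr,imela] -> 14 lines: xhziv ruym myhu lvsg gabxa bdyd iqsht jbic kpv ypr imela gvvii vkgl dxlgq
Hunk 3: at line 6 remove [iqsht,jbic] add [uof,ols,zlu] -> 15 lines: xhziv ruym myhu lvsg gabxa bdyd uof ols zlu kpv ypr imela gvvii vkgl dxlgq
Hunk 4: at line 12 remove [gvvii,vkgl] add [lfs] -> 14 lines: xhziv ruym myhu lvsg gabxa bdyd uof ols zlu kpv ypr imela lfs dxlgq
Hunk 5: at line 1 remove [myhu] add [alu] -> 14 lines: xhziv ruym alu lvsg gabxa bdyd uof ols zlu kpv ypr imela lfs dxlgq
Hunk 6: at line 2 remove [alu,lvsg,gabxa] add [rek,sxvve,strvc] -> 14 lines: xhziv ruym rek sxvve strvc bdyd uof ols zlu kpv ypr imela lfs dxlgq
Final line count: 14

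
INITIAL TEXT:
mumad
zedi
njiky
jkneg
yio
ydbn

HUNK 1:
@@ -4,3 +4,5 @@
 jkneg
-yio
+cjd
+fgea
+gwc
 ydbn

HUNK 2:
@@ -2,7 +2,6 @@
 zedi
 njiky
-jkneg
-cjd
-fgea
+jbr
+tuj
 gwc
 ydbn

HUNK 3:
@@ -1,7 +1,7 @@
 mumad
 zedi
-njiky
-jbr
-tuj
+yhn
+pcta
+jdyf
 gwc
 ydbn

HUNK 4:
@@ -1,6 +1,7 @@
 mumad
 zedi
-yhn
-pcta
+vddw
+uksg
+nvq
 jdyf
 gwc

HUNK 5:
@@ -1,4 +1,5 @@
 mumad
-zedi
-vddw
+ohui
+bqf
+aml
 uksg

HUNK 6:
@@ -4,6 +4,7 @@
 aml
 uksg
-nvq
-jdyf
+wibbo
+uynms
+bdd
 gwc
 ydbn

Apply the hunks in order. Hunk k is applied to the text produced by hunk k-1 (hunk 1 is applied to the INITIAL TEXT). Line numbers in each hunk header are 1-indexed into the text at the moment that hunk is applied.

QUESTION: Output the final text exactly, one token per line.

Answer: mumad
ohui
bqf
aml
uksg
wibbo
uynms
bdd
gwc
ydbn

Derivation:
Hunk 1: at line 4 remove [yio] add [cjd,fgea,gwc] -> 8 lines: mumad zedi njiky jkneg cjd fgea gwc ydbn
Hunk 2: at line 2 remove [jkneg,cjd,fgea] add [jbr,tuj] -> 7 lines: mumad zedi njiky jbr tuj gwc ydbn
Hunk 3: at line 1 remove [njiky,jbr,tuj] add [yhn,pcta,jdyf] -> 7 lines: mumad zedi yhn pcta jdyf gwc ydbn
Hunk 4: at line 1 remove [yhn,pcta] add [vddw,uksg,nvq] -> 8 lines: mumad zedi vddw uksg nvq jdyf gwc ydbn
Hunk 5: at line 1 remove [zedi,vddw] add [ohui,bqf,aml] -> 9 lines: mumad ohui bqf aml uksg nvq jdyf gwc ydbn
Hunk 6: at line 4 remove [nvq,jdyf] add [wibbo,uynms,bdd] -> 10 lines: mumad ohui bqf aml uksg wibbo uynms bdd gwc ydbn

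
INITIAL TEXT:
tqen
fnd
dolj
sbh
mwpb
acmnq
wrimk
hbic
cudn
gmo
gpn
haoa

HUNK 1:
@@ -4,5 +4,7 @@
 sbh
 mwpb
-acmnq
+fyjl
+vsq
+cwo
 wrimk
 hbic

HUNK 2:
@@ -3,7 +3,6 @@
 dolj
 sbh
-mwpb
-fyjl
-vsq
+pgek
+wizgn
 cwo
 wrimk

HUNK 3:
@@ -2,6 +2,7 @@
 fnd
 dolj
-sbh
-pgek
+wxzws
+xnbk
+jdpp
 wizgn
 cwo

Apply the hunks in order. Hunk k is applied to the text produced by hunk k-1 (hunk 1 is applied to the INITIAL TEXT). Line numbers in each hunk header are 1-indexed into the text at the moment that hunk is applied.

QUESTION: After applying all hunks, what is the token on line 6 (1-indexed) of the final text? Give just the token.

Hunk 1: at line 4 remove [acmnq] add [fyjl,vsq,cwo] -> 14 lines: tqen fnd dolj sbh mwpb fyjl vsq cwo wrimk hbic cudn gmo gpn haoa
Hunk 2: at line 3 remove [mwpb,fyjl,vsq] add [pgek,wizgn] -> 13 lines: tqen fnd dolj sbh pgek wizgn cwo wrimk hbic cudn gmo gpn haoa
Hunk 3: at line 2 remove [sbh,pgek] add [wxzws,xnbk,jdpp] -> 14 lines: tqen fnd dolj wxzws xnbk jdpp wizgn cwo wrimk hbic cudn gmo gpn haoa
Final line 6: jdpp

Answer: jdpp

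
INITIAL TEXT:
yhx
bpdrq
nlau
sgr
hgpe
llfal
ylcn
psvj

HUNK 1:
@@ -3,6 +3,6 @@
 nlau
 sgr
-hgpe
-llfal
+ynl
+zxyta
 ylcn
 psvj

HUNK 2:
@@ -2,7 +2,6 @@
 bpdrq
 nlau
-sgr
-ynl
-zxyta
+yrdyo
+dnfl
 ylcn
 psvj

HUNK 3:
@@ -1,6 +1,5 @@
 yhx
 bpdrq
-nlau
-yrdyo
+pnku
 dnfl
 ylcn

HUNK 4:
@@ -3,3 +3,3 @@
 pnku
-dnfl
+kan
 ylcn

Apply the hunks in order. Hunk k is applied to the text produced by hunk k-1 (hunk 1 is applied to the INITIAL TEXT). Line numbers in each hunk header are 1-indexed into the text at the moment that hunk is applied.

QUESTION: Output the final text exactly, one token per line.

Hunk 1: at line 3 remove [hgpe,llfal] add [ynl,zxyta] -> 8 lines: yhx bpdrq nlau sgr ynl zxyta ylcn psvj
Hunk 2: at line 2 remove [sgr,ynl,zxyta] add [yrdyo,dnfl] -> 7 lines: yhx bpdrq nlau yrdyo dnfl ylcn psvj
Hunk 3: at line 1 remove [nlau,yrdyo] add [pnku] -> 6 lines: yhx bpdrq pnku dnfl ylcn psvj
Hunk 4: at line 3 remove [dnfl] add [kan] -> 6 lines: yhx bpdrq pnku kan ylcn psvj

Answer: yhx
bpdrq
pnku
kan
ylcn
psvj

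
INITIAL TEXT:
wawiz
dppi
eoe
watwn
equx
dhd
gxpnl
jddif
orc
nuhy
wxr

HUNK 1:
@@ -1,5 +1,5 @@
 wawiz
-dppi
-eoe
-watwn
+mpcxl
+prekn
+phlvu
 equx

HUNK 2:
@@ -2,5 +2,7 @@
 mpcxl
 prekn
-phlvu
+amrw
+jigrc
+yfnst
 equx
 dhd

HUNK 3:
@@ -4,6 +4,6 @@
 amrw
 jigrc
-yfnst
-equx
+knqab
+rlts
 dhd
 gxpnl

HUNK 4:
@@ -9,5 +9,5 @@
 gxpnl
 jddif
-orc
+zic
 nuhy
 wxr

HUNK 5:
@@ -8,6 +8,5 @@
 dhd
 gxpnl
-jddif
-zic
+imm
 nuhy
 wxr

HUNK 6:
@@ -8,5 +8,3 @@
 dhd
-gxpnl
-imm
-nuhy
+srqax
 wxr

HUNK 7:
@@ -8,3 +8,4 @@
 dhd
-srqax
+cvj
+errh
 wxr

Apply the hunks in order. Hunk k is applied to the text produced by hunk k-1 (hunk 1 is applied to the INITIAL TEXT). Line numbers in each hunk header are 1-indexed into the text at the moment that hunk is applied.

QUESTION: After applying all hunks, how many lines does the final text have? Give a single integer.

Answer: 11

Derivation:
Hunk 1: at line 1 remove [dppi,eoe,watwn] add [mpcxl,prekn,phlvu] -> 11 lines: wawiz mpcxl prekn phlvu equx dhd gxpnl jddif orc nuhy wxr
Hunk 2: at line 2 remove [phlvu] add [amrw,jigrc,yfnst] -> 13 lines: wawiz mpcxl prekn amrw jigrc yfnst equx dhd gxpnl jddif orc nuhy wxr
Hunk 3: at line 4 remove [yfnst,equx] add [knqab,rlts] -> 13 lines: wawiz mpcxl prekn amrw jigrc knqab rlts dhd gxpnl jddif orc nuhy wxr
Hunk 4: at line 9 remove [orc] add [zic] -> 13 lines: wawiz mpcxl prekn amrw jigrc knqab rlts dhd gxpnl jddif zic nuhy wxr
Hunk 5: at line 8 remove [jddif,zic] add [imm] -> 12 lines: wawiz mpcxl prekn amrw jigrc knqab rlts dhd gxpnl imm nuhy wxr
Hunk 6: at line 8 remove [gxpnl,imm,nuhy] add [srqax] -> 10 lines: wawiz mpcxl prekn amrw jigrc knqab rlts dhd srqax wxr
Hunk 7: at line 8 remove [srqax] add [cvj,errh] -> 11 lines: wawiz mpcxl prekn amrw jigrc knqab rlts dhd cvj errh wxr
Final line count: 11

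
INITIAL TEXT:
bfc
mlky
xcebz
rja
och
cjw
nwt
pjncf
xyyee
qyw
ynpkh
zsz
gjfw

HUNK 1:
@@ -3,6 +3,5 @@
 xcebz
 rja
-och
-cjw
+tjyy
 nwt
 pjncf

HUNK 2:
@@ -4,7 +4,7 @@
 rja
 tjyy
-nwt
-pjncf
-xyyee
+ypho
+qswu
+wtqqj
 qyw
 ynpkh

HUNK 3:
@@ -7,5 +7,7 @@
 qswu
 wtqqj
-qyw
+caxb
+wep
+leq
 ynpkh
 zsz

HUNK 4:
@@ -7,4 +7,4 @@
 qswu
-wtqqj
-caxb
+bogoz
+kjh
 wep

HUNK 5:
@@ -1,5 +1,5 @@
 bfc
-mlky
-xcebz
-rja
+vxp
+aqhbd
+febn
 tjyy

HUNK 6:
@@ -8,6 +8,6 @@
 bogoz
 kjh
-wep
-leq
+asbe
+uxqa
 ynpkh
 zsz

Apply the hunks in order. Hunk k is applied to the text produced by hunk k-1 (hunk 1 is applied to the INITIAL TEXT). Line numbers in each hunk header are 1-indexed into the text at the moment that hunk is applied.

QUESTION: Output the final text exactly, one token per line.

Answer: bfc
vxp
aqhbd
febn
tjyy
ypho
qswu
bogoz
kjh
asbe
uxqa
ynpkh
zsz
gjfw

Derivation:
Hunk 1: at line 3 remove [och,cjw] add [tjyy] -> 12 lines: bfc mlky xcebz rja tjyy nwt pjncf xyyee qyw ynpkh zsz gjfw
Hunk 2: at line 4 remove [nwt,pjncf,xyyee] add [ypho,qswu,wtqqj] -> 12 lines: bfc mlky xcebz rja tjyy ypho qswu wtqqj qyw ynpkh zsz gjfw
Hunk 3: at line 7 remove [qyw] add [caxb,wep,leq] -> 14 lines: bfc mlky xcebz rja tjyy ypho qswu wtqqj caxb wep leq ynpkh zsz gjfw
Hunk 4: at line 7 remove [wtqqj,caxb] add [bogoz,kjh] -> 14 lines: bfc mlky xcebz rja tjyy ypho qswu bogoz kjh wep leq ynpkh zsz gjfw
Hunk 5: at line 1 remove [mlky,xcebz,rja] add [vxp,aqhbd,febn] -> 14 lines: bfc vxp aqhbd febn tjyy ypho qswu bogoz kjh wep leq ynpkh zsz gjfw
Hunk 6: at line 8 remove [wep,leq] add [asbe,uxqa] -> 14 lines: bfc vxp aqhbd febn tjyy ypho qswu bogoz kjh asbe uxqa ynpkh zsz gjfw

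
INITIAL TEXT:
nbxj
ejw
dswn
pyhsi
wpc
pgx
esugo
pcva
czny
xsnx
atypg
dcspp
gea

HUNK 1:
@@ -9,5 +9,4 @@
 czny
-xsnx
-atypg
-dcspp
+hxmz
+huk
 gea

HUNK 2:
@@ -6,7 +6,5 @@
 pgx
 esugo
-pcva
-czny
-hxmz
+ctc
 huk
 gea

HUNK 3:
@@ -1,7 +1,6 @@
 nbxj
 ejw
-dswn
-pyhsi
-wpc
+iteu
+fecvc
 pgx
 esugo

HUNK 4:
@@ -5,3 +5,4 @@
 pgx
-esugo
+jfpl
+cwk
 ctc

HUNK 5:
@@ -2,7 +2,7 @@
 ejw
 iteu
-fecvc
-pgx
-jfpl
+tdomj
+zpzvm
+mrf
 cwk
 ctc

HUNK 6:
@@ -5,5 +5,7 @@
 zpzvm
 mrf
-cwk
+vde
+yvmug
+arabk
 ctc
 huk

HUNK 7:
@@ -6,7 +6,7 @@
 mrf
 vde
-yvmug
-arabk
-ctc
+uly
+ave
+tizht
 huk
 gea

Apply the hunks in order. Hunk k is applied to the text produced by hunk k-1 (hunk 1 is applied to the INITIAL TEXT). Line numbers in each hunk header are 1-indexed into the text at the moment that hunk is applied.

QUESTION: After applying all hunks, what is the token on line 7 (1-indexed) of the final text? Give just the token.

Answer: vde

Derivation:
Hunk 1: at line 9 remove [xsnx,atypg,dcspp] add [hxmz,huk] -> 12 lines: nbxj ejw dswn pyhsi wpc pgx esugo pcva czny hxmz huk gea
Hunk 2: at line 6 remove [pcva,czny,hxmz] add [ctc] -> 10 lines: nbxj ejw dswn pyhsi wpc pgx esugo ctc huk gea
Hunk 3: at line 1 remove [dswn,pyhsi,wpc] add [iteu,fecvc] -> 9 lines: nbxj ejw iteu fecvc pgx esugo ctc huk gea
Hunk 4: at line 5 remove [esugo] add [jfpl,cwk] -> 10 lines: nbxj ejw iteu fecvc pgx jfpl cwk ctc huk gea
Hunk 5: at line 2 remove [fecvc,pgx,jfpl] add [tdomj,zpzvm,mrf] -> 10 lines: nbxj ejw iteu tdomj zpzvm mrf cwk ctc huk gea
Hunk 6: at line 5 remove [cwk] add [vde,yvmug,arabk] -> 12 lines: nbxj ejw iteu tdomj zpzvm mrf vde yvmug arabk ctc huk gea
Hunk 7: at line 6 remove [yvmug,arabk,ctc] add [uly,ave,tizht] -> 12 lines: nbxj ejw iteu tdomj zpzvm mrf vde uly ave tizht huk gea
Final line 7: vde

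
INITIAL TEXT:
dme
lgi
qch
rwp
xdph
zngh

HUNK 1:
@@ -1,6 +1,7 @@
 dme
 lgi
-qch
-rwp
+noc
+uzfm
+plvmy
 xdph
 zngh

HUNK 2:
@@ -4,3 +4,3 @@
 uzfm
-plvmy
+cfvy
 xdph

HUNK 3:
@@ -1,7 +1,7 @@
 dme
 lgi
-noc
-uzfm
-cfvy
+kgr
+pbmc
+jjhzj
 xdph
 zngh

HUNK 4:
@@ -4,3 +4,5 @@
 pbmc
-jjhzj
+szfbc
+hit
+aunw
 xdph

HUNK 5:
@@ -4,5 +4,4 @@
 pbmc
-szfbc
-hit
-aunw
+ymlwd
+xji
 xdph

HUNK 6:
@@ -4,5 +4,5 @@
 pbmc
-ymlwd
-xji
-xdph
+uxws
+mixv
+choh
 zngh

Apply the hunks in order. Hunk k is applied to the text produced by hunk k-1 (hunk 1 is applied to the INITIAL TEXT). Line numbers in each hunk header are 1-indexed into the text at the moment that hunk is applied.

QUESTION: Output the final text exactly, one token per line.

Hunk 1: at line 1 remove [qch,rwp] add [noc,uzfm,plvmy] -> 7 lines: dme lgi noc uzfm plvmy xdph zngh
Hunk 2: at line 4 remove [plvmy] add [cfvy] -> 7 lines: dme lgi noc uzfm cfvy xdph zngh
Hunk 3: at line 1 remove [noc,uzfm,cfvy] add [kgr,pbmc,jjhzj] -> 7 lines: dme lgi kgr pbmc jjhzj xdph zngh
Hunk 4: at line 4 remove [jjhzj] add [szfbc,hit,aunw] -> 9 lines: dme lgi kgr pbmc szfbc hit aunw xdph zngh
Hunk 5: at line 4 remove [szfbc,hit,aunw] add [ymlwd,xji] -> 8 lines: dme lgi kgr pbmc ymlwd xji xdph zngh
Hunk 6: at line 4 remove [ymlwd,xji,xdph] add [uxws,mixv,choh] -> 8 lines: dme lgi kgr pbmc uxws mixv choh zngh

Answer: dme
lgi
kgr
pbmc
uxws
mixv
choh
zngh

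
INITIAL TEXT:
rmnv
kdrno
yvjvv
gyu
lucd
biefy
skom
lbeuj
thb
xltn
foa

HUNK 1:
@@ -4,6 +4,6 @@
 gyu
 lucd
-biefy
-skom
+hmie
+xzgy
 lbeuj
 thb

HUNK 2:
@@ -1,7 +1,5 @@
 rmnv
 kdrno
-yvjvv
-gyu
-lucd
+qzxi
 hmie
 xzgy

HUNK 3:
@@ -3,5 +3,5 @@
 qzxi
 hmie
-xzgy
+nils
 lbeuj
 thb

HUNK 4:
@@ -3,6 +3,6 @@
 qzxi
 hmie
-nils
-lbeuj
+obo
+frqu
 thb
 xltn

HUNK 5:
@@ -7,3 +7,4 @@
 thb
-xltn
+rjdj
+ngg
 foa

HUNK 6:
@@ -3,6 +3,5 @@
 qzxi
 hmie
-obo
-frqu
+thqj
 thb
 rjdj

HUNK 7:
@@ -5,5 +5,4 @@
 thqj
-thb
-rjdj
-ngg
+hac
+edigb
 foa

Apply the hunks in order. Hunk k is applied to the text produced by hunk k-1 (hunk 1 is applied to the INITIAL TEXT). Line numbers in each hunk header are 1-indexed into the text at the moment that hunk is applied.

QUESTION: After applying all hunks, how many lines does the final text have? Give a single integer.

Answer: 8

Derivation:
Hunk 1: at line 4 remove [biefy,skom] add [hmie,xzgy] -> 11 lines: rmnv kdrno yvjvv gyu lucd hmie xzgy lbeuj thb xltn foa
Hunk 2: at line 1 remove [yvjvv,gyu,lucd] add [qzxi] -> 9 lines: rmnv kdrno qzxi hmie xzgy lbeuj thb xltn foa
Hunk 3: at line 3 remove [xzgy] add [nils] -> 9 lines: rmnv kdrno qzxi hmie nils lbeuj thb xltn foa
Hunk 4: at line 3 remove [nils,lbeuj] add [obo,frqu] -> 9 lines: rmnv kdrno qzxi hmie obo frqu thb xltn foa
Hunk 5: at line 7 remove [xltn] add [rjdj,ngg] -> 10 lines: rmnv kdrno qzxi hmie obo frqu thb rjdj ngg foa
Hunk 6: at line 3 remove [obo,frqu] add [thqj] -> 9 lines: rmnv kdrno qzxi hmie thqj thb rjdj ngg foa
Hunk 7: at line 5 remove [thb,rjdj,ngg] add [hac,edigb] -> 8 lines: rmnv kdrno qzxi hmie thqj hac edigb foa
Final line count: 8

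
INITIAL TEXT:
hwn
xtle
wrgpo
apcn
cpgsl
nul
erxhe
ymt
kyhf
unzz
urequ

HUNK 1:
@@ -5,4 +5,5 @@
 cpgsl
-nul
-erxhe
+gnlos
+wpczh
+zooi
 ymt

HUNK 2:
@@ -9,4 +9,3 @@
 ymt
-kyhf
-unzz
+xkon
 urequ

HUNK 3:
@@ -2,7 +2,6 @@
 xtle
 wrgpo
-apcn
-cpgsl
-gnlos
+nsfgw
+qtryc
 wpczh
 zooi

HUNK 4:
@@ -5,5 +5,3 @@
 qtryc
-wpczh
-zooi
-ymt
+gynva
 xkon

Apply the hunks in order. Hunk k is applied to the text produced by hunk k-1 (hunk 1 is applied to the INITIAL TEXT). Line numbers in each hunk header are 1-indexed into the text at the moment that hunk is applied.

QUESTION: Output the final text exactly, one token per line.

Hunk 1: at line 5 remove [nul,erxhe] add [gnlos,wpczh,zooi] -> 12 lines: hwn xtle wrgpo apcn cpgsl gnlos wpczh zooi ymt kyhf unzz urequ
Hunk 2: at line 9 remove [kyhf,unzz] add [xkon] -> 11 lines: hwn xtle wrgpo apcn cpgsl gnlos wpczh zooi ymt xkon urequ
Hunk 3: at line 2 remove [apcn,cpgsl,gnlos] add [nsfgw,qtryc] -> 10 lines: hwn xtle wrgpo nsfgw qtryc wpczh zooi ymt xkon urequ
Hunk 4: at line 5 remove [wpczh,zooi,ymt] add [gynva] -> 8 lines: hwn xtle wrgpo nsfgw qtryc gynva xkon urequ

Answer: hwn
xtle
wrgpo
nsfgw
qtryc
gynva
xkon
urequ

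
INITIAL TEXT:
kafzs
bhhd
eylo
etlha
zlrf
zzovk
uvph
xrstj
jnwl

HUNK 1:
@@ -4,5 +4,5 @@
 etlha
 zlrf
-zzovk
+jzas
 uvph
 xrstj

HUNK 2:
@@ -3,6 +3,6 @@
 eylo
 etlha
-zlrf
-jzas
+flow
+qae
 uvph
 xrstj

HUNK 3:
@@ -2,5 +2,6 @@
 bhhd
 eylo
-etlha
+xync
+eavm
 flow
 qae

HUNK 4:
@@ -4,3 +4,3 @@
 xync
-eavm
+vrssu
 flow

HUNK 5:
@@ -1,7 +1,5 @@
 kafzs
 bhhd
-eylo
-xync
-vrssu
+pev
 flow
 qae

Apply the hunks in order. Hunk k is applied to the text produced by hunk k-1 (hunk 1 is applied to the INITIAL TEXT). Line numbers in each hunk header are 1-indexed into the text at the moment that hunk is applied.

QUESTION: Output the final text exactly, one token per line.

Answer: kafzs
bhhd
pev
flow
qae
uvph
xrstj
jnwl

Derivation:
Hunk 1: at line 4 remove [zzovk] add [jzas] -> 9 lines: kafzs bhhd eylo etlha zlrf jzas uvph xrstj jnwl
Hunk 2: at line 3 remove [zlrf,jzas] add [flow,qae] -> 9 lines: kafzs bhhd eylo etlha flow qae uvph xrstj jnwl
Hunk 3: at line 2 remove [etlha] add [xync,eavm] -> 10 lines: kafzs bhhd eylo xync eavm flow qae uvph xrstj jnwl
Hunk 4: at line 4 remove [eavm] add [vrssu] -> 10 lines: kafzs bhhd eylo xync vrssu flow qae uvph xrstj jnwl
Hunk 5: at line 1 remove [eylo,xync,vrssu] add [pev] -> 8 lines: kafzs bhhd pev flow qae uvph xrstj jnwl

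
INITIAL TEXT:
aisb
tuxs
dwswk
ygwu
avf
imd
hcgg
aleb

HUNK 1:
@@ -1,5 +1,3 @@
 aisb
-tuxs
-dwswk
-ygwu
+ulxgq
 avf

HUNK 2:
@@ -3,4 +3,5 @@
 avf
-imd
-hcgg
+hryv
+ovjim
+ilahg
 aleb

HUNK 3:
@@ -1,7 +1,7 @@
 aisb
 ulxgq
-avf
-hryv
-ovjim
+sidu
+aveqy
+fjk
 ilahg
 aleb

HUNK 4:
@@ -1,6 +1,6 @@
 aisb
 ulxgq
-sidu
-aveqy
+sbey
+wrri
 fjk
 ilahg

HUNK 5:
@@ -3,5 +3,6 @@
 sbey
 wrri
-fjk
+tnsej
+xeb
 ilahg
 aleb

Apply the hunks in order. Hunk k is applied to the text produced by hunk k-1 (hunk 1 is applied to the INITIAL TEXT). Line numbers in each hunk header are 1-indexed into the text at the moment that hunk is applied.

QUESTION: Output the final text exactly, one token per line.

Answer: aisb
ulxgq
sbey
wrri
tnsej
xeb
ilahg
aleb

Derivation:
Hunk 1: at line 1 remove [tuxs,dwswk,ygwu] add [ulxgq] -> 6 lines: aisb ulxgq avf imd hcgg aleb
Hunk 2: at line 3 remove [imd,hcgg] add [hryv,ovjim,ilahg] -> 7 lines: aisb ulxgq avf hryv ovjim ilahg aleb
Hunk 3: at line 1 remove [avf,hryv,ovjim] add [sidu,aveqy,fjk] -> 7 lines: aisb ulxgq sidu aveqy fjk ilahg aleb
Hunk 4: at line 1 remove [sidu,aveqy] add [sbey,wrri] -> 7 lines: aisb ulxgq sbey wrri fjk ilahg aleb
Hunk 5: at line 3 remove [fjk] add [tnsej,xeb] -> 8 lines: aisb ulxgq sbey wrri tnsej xeb ilahg aleb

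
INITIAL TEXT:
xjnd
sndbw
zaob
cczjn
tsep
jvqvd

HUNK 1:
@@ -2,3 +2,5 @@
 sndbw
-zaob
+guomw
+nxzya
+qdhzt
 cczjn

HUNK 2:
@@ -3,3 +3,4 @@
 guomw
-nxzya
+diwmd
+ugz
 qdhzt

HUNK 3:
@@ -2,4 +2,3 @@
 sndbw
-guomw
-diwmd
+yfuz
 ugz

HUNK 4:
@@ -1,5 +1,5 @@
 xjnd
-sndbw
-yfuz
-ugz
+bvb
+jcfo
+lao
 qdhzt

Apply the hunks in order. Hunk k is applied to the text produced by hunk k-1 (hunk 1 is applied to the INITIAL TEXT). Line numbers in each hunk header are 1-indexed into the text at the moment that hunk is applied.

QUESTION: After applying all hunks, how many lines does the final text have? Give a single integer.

Hunk 1: at line 2 remove [zaob] add [guomw,nxzya,qdhzt] -> 8 lines: xjnd sndbw guomw nxzya qdhzt cczjn tsep jvqvd
Hunk 2: at line 3 remove [nxzya] add [diwmd,ugz] -> 9 lines: xjnd sndbw guomw diwmd ugz qdhzt cczjn tsep jvqvd
Hunk 3: at line 2 remove [guomw,diwmd] add [yfuz] -> 8 lines: xjnd sndbw yfuz ugz qdhzt cczjn tsep jvqvd
Hunk 4: at line 1 remove [sndbw,yfuz,ugz] add [bvb,jcfo,lao] -> 8 lines: xjnd bvb jcfo lao qdhzt cczjn tsep jvqvd
Final line count: 8

Answer: 8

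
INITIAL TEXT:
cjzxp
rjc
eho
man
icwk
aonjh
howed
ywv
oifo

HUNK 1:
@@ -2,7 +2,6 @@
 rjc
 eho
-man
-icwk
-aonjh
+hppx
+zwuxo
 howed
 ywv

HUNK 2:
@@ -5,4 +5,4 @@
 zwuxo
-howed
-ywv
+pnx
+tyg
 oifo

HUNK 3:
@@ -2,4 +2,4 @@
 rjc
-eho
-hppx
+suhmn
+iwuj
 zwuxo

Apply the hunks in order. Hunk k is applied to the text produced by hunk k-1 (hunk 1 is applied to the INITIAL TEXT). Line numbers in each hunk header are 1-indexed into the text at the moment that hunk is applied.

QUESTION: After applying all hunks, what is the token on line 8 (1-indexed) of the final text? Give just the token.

Hunk 1: at line 2 remove [man,icwk,aonjh] add [hppx,zwuxo] -> 8 lines: cjzxp rjc eho hppx zwuxo howed ywv oifo
Hunk 2: at line 5 remove [howed,ywv] add [pnx,tyg] -> 8 lines: cjzxp rjc eho hppx zwuxo pnx tyg oifo
Hunk 3: at line 2 remove [eho,hppx] add [suhmn,iwuj] -> 8 lines: cjzxp rjc suhmn iwuj zwuxo pnx tyg oifo
Final line 8: oifo

Answer: oifo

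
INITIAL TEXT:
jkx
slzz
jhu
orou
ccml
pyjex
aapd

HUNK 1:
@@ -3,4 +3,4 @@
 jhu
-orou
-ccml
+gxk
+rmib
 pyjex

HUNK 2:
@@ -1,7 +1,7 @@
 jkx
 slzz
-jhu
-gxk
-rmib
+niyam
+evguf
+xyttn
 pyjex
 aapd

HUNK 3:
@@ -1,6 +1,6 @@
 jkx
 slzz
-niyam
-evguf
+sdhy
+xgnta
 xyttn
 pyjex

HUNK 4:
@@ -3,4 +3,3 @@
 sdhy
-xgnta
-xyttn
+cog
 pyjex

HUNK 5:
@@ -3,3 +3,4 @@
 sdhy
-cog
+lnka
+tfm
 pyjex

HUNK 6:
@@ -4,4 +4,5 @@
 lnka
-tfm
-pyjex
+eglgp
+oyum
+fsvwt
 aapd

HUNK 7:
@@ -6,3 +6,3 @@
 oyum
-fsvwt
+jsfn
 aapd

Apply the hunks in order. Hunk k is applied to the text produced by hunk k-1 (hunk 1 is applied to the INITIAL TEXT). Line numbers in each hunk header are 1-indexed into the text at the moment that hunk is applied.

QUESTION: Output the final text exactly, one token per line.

Answer: jkx
slzz
sdhy
lnka
eglgp
oyum
jsfn
aapd

Derivation:
Hunk 1: at line 3 remove [orou,ccml] add [gxk,rmib] -> 7 lines: jkx slzz jhu gxk rmib pyjex aapd
Hunk 2: at line 1 remove [jhu,gxk,rmib] add [niyam,evguf,xyttn] -> 7 lines: jkx slzz niyam evguf xyttn pyjex aapd
Hunk 3: at line 1 remove [niyam,evguf] add [sdhy,xgnta] -> 7 lines: jkx slzz sdhy xgnta xyttn pyjex aapd
Hunk 4: at line 3 remove [xgnta,xyttn] add [cog] -> 6 lines: jkx slzz sdhy cog pyjex aapd
Hunk 5: at line 3 remove [cog] add [lnka,tfm] -> 7 lines: jkx slzz sdhy lnka tfm pyjex aapd
Hunk 6: at line 4 remove [tfm,pyjex] add [eglgp,oyum,fsvwt] -> 8 lines: jkx slzz sdhy lnka eglgp oyum fsvwt aapd
Hunk 7: at line 6 remove [fsvwt] add [jsfn] -> 8 lines: jkx slzz sdhy lnka eglgp oyum jsfn aapd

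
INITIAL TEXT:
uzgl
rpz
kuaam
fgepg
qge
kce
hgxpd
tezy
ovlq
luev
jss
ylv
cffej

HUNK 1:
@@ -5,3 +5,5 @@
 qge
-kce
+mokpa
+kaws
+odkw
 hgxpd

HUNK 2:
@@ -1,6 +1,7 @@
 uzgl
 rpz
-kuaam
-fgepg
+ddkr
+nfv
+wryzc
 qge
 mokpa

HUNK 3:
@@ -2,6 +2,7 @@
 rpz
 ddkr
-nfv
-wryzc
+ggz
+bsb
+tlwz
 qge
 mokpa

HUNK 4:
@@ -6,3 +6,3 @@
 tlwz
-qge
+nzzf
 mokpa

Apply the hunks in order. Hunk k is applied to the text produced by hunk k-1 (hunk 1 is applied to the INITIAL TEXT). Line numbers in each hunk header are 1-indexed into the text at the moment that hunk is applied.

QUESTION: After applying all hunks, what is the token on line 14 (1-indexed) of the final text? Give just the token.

Answer: luev

Derivation:
Hunk 1: at line 5 remove [kce] add [mokpa,kaws,odkw] -> 15 lines: uzgl rpz kuaam fgepg qge mokpa kaws odkw hgxpd tezy ovlq luev jss ylv cffej
Hunk 2: at line 1 remove [kuaam,fgepg] add [ddkr,nfv,wryzc] -> 16 lines: uzgl rpz ddkr nfv wryzc qge mokpa kaws odkw hgxpd tezy ovlq luev jss ylv cffej
Hunk 3: at line 2 remove [nfv,wryzc] add [ggz,bsb,tlwz] -> 17 lines: uzgl rpz ddkr ggz bsb tlwz qge mokpa kaws odkw hgxpd tezy ovlq luev jss ylv cffej
Hunk 4: at line 6 remove [qge] add [nzzf] -> 17 lines: uzgl rpz ddkr ggz bsb tlwz nzzf mokpa kaws odkw hgxpd tezy ovlq luev jss ylv cffej
Final line 14: luev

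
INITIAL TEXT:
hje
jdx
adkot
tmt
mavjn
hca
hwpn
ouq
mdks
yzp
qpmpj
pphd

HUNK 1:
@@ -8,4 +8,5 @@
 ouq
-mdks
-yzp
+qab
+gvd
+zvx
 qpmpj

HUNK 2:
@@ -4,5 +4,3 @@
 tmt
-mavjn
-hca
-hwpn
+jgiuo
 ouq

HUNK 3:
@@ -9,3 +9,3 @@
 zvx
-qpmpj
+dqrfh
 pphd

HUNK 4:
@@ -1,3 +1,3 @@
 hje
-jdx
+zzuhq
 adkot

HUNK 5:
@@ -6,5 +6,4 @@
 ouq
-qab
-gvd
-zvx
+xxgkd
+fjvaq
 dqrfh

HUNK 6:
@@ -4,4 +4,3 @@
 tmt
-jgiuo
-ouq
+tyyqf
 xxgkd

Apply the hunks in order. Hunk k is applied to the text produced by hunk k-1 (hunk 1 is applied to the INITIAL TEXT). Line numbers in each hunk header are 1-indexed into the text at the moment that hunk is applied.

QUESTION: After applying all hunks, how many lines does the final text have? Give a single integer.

Hunk 1: at line 8 remove [mdks,yzp] add [qab,gvd,zvx] -> 13 lines: hje jdx adkot tmt mavjn hca hwpn ouq qab gvd zvx qpmpj pphd
Hunk 2: at line 4 remove [mavjn,hca,hwpn] add [jgiuo] -> 11 lines: hje jdx adkot tmt jgiuo ouq qab gvd zvx qpmpj pphd
Hunk 3: at line 9 remove [qpmpj] add [dqrfh] -> 11 lines: hje jdx adkot tmt jgiuo ouq qab gvd zvx dqrfh pphd
Hunk 4: at line 1 remove [jdx] add [zzuhq] -> 11 lines: hje zzuhq adkot tmt jgiuo ouq qab gvd zvx dqrfh pphd
Hunk 5: at line 6 remove [qab,gvd,zvx] add [xxgkd,fjvaq] -> 10 lines: hje zzuhq adkot tmt jgiuo ouq xxgkd fjvaq dqrfh pphd
Hunk 6: at line 4 remove [jgiuo,ouq] add [tyyqf] -> 9 lines: hje zzuhq adkot tmt tyyqf xxgkd fjvaq dqrfh pphd
Final line count: 9

Answer: 9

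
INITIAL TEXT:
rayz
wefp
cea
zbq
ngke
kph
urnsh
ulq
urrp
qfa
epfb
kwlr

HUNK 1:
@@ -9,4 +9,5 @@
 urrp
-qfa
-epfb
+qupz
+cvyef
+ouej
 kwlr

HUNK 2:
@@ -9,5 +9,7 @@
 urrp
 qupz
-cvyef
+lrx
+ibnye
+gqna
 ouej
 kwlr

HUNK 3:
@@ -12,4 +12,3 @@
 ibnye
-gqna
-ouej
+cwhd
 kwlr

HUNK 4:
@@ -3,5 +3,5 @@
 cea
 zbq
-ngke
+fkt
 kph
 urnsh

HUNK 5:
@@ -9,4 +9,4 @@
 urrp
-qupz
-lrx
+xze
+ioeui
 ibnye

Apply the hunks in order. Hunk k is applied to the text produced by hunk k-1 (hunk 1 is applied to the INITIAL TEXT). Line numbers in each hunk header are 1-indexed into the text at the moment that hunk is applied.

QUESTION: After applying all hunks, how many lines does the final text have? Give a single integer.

Answer: 14

Derivation:
Hunk 1: at line 9 remove [qfa,epfb] add [qupz,cvyef,ouej] -> 13 lines: rayz wefp cea zbq ngke kph urnsh ulq urrp qupz cvyef ouej kwlr
Hunk 2: at line 9 remove [cvyef] add [lrx,ibnye,gqna] -> 15 lines: rayz wefp cea zbq ngke kph urnsh ulq urrp qupz lrx ibnye gqna ouej kwlr
Hunk 3: at line 12 remove [gqna,ouej] add [cwhd] -> 14 lines: rayz wefp cea zbq ngke kph urnsh ulq urrp qupz lrx ibnye cwhd kwlr
Hunk 4: at line 3 remove [ngke] add [fkt] -> 14 lines: rayz wefp cea zbq fkt kph urnsh ulq urrp qupz lrx ibnye cwhd kwlr
Hunk 5: at line 9 remove [qupz,lrx] add [xze,ioeui] -> 14 lines: rayz wefp cea zbq fkt kph urnsh ulq urrp xze ioeui ibnye cwhd kwlr
Final line count: 14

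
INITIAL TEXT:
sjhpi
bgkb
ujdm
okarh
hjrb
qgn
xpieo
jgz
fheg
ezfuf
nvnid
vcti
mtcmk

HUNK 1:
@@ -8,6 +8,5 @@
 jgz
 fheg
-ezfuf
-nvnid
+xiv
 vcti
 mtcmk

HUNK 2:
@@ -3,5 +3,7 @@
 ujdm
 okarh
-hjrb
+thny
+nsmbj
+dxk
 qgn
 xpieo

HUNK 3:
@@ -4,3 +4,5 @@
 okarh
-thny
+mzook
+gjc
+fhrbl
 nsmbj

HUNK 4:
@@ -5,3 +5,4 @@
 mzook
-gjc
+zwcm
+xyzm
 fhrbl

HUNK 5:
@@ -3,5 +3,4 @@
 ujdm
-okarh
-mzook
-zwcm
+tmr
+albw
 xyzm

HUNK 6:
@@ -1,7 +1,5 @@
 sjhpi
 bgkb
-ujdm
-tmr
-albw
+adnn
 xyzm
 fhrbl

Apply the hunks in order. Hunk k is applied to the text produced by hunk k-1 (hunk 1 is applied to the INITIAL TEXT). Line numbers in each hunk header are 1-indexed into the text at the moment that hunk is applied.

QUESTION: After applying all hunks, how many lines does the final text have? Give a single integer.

Answer: 14

Derivation:
Hunk 1: at line 8 remove [ezfuf,nvnid] add [xiv] -> 12 lines: sjhpi bgkb ujdm okarh hjrb qgn xpieo jgz fheg xiv vcti mtcmk
Hunk 2: at line 3 remove [hjrb] add [thny,nsmbj,dxk] -> 14 lines: sjhpi bgkb ujdm okarh thny nsmbj dxk qgn xpieo jgz fheg xiv vcti mtcmk
Hunk 3: at line 4 remove [thny] add [mzook,gjc,fhrbl] -> 16 lines: sjhpi bgkb ujdm okarh mzook gjc fhrbl nsmbj dxk qgn xpieo jgz fheg xiv vcti mtcmk
Hunk 4: at line 5 remove [gjc] add [zwcm,xyzm] -> 17 lines: sjhpi bgkb ujdm okarh mzook zwcm xyzm fhrbl nsmbj dxk qgn xpieo jgz fheg xiv vcti mtcmk
Hunk 5: at line 3 remove [okarh,mzook,zwcm] add [tmr,albw] -> 16 lines: sjhpi bgkb ujdm tmr albw xyzm fhrbl nsmbj dxk qgn xpieo jgz fheg xiv vcti mtcmk
Hunk 6: at line 1 remove [ujdm,tmr,albw] add [adnn] -> 14 lines: sjhpi bgkb adnn xyzm fhrbl nsmbj dxk qgn xpieo jgz fheg xiv vcti mtcmk
Final line count: 14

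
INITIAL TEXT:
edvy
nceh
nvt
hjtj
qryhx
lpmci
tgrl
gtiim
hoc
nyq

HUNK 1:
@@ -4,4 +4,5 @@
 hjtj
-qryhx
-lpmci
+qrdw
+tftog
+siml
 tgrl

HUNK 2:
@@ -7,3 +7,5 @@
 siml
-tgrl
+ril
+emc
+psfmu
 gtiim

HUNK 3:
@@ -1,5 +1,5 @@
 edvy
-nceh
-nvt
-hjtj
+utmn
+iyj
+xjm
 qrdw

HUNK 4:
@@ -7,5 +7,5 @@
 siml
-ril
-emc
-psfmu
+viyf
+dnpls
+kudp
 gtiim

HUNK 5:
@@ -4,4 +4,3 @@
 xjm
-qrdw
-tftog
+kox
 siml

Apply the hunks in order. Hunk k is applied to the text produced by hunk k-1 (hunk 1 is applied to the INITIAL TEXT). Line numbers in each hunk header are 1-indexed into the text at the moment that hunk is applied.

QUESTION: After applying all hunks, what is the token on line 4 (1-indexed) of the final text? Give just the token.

Hunk 1: at line 4 remove [qryhx,lpmci] add [qrdw,tftog,siml] -> 11 lines: edvy nceh nvt hjtj qrdw tftog siml tgrl gtiim hoc nyq
Hunk 2: at line 7 remove [tgrl] add [ril,emc,psfmu] -> 13 lines: edvy nceh nvt hjtj qrdw tftog siml ril emc psfmu gtiim hoc nyq
Hunk 3: at line 1 remove [nceh,nvt,hjtj] add [utmn,iyj,xjm] -> 13 lines: edvy utmn iyj xjm qrdw tftog siml ril emc psfmu gtiim hoc nyq
Hunk 4: at line 7 remove [ril,emc,psfmu] add [viyf,dnpls,kudp] -> 13 lines: edvy utmn iyj xjm qrdw tftog siml viyf dnpls kudp gtiim hoc nyq
Hunk 5: at line 4 remove [qrdw,tftog] add [kox] -> 12 lines: edvy utmn iyj xjm kox siml viyf dnpls kudp gtiim hoc nyq
Final line 4: xjm

Answer: xjm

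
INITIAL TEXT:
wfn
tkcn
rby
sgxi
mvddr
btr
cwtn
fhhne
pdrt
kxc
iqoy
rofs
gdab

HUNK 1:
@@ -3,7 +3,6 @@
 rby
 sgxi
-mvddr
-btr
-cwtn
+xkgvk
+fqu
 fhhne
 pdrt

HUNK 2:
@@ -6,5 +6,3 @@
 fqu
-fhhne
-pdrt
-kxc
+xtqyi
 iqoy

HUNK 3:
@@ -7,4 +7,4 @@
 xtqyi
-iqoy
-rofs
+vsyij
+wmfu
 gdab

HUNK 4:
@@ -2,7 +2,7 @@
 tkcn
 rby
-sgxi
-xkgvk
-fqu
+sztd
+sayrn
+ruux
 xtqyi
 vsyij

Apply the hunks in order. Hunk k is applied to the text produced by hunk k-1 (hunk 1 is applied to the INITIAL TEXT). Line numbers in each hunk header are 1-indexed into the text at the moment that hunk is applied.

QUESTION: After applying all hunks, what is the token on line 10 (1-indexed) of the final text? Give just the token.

Hunk 1: at line 3 remove [mvddr,btr,cwtn] add [xkgvk,fqu] -> 12 lines: wfn tkcn rby sgxi xkgvk fqu fhhne pdrt kxc iqoy rofs gdab
Hunk 2: at line 6 remove [fhhne,pdrt,kxc] add [xtqyi] -> 10 lines: wfn tkcn rby sgxi xkgvk fqu xtqyi iqoy rofs gdab
Hunk 3: at line 7 remove [iqoy,rofs] add [vsyij,wmfu] -> 10 lines: wfn tkcn rby sgxi xkgvk fqu xtqyi vsyij wmfu gdab
Hunk 4: at line 2 remove [sgxi,xkgvk,fqu] add [sztd,sayrn,ruux] -> 10 lines: wfn tkcn rby sztd sayrn ruux xtqyi vsyij wmfu gdab
Final line 10: gdab

Answer: gdab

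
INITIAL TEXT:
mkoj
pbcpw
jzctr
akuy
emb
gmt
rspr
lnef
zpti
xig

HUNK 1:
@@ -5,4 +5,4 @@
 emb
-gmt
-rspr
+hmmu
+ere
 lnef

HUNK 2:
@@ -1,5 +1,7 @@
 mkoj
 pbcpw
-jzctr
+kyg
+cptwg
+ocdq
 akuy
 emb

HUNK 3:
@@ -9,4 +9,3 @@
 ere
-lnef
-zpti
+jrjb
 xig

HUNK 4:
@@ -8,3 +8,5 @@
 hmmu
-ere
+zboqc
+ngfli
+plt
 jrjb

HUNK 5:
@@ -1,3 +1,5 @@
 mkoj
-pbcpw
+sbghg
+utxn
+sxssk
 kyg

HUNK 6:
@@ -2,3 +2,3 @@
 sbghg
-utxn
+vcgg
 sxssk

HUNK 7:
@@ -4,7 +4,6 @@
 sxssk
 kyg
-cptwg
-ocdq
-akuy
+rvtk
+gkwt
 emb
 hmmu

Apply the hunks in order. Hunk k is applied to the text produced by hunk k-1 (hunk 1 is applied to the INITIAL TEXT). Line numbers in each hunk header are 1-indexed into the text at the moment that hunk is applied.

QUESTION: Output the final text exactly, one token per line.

Hunk 1: at line 5 remove [gmt,rspr] add [hmmu,ere] -> 10 lines: mkoj pbcpw jzctr akuy emb hmmu ere lnef zpti xig
Hunk 2: at line 1 remove [jzctr] add [kyg,cptwg,ocdq] -> 12 lines: mkoj pbcpw kyg cptwg ocdq akuy emb hmmu ere lnef zpti xig
Hunk 3: at line 9 remove [lnef,zpti] add [jrjb] -> 11 lines: mkoj pbcpw kyg cptwg ocdq akuy emb hmmu ere jrjb xig
Hunk 4: at line 8 remove [ere] add [zboqc,ngfli,plt] -> 13 lines: mkoj pbcpw kyg cptwg ocdq akuy emb hmmu zboqc ngfli plt jrjb xig
Hunk 5: at line 1 remove [pbcpw] add [sbghg,utxn,sxssk] -> 15 lines: mkoj sbghg utxn sxssk kyg cptwg ocdq akuy emb hmmu zboqc ngfli plt jrjb xig
Hunk 6: at line 2 remove [utxn] add [vcgg] -> 15 lines: mkoj sbghg vcgg sxssk kyg cptwg ocdq akuy emb hmmu zboqc ngfli plt jrjb xig
Hunk 7: at line 4 remove [cptwg,ocdq,akuy] add [rvtk,gkwt] -> 14 lines: mkoj sbghg vcgg sxssk kyg rvtk gkwt emb hmmu zboqc ngfli plt jrjb xig

Answer: mkoj
sbghg
vcgg
sxssk
kyg
rvtk
gkwt
emb
hmmu
zboqc
ngfli
plt
jrjb
xig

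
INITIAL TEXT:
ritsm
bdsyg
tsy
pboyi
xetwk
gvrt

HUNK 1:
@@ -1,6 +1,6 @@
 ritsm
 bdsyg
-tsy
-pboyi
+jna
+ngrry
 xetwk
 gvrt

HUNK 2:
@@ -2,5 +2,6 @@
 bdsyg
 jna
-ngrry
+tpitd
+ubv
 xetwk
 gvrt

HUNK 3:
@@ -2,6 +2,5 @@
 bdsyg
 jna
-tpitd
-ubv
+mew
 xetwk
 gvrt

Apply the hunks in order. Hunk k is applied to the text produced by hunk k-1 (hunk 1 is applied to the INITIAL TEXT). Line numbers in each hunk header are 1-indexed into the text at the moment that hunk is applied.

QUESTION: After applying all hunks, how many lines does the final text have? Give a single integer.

Hunk 1: at line 1 remove [tsy,pboyi] add [jna,ngrry] -> 6 lines: ritsm bdsyg jna ngrry xetwk gvrt
Hunk 2: at line 2 remove [ngrry] add [tpitd,ubv] -> 7 lines: ritsm bdsyg jna tpitd ubv xetwk gvrt
Hunk 3: at line 2 remove [tpitd,ubv] add [mew] -> 6 lines: ritsm bdsyg jna mew xetwk gvrt
Final line count: 6

Answer: 6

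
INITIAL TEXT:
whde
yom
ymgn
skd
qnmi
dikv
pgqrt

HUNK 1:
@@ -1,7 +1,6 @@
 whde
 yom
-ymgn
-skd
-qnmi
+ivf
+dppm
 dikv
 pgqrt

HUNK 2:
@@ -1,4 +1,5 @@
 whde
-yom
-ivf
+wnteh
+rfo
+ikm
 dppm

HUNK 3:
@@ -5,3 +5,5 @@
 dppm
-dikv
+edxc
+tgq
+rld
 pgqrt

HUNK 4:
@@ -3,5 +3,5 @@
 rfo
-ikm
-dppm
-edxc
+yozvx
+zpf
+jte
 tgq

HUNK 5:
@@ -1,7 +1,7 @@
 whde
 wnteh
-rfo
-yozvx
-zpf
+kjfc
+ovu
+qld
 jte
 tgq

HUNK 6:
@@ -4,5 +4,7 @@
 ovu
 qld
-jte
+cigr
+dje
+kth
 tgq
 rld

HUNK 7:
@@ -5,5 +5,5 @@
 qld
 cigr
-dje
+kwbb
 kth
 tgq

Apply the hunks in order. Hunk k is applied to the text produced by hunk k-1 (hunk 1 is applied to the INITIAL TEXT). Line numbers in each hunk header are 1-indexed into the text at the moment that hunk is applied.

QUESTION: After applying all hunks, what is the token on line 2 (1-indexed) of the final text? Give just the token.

Hunk 1: at line 1 remove [ymgn,skd,qnmi] add [ivf,dppm] -> 6 lines: whde yom ivf dppm dikv pgqrt
Hunk 2: at line 1 remove [yom,ivf] add [wnteh,rfo,ikm] -> 7 lines: whde wnteh rfo ikm dppm dikv pgqrt
Hunk 3: at line 5 remove [dikv] add [edxc,tgq,rld] -> 9 lines: whde wnteh rfo ikm dppm edxc tgq rld pgqrt
Hunk 4: at line 3 remove [ikm,dppm,edxc] add [yozvx,zpf,jte] -> 9 lines: whde wnteh rfo yozvx zpf jte tgq rld pgqrt
Hunk 5: at line 1 remove [rfo,yozvx,zpf] add [kjfc,ovu,qld] -> 9 lines: whde wnteh kjfc ovu qld jte tgq rld pgqrt
Hunk 6: at line 4 remove [jte] add [cigr,dje,kth] -> 11 lines: whde wnteh kjfc ovu qld cigr dje kth tgq rld pgqrt
Hunk 7: at line 5 remove [dje] add [kwbb] -> 11 lines: whde wnteh kjfc ovu qld cigr kwbb kth tgq rld pgqrt
Final line 2: wnteh

Answer: wnteh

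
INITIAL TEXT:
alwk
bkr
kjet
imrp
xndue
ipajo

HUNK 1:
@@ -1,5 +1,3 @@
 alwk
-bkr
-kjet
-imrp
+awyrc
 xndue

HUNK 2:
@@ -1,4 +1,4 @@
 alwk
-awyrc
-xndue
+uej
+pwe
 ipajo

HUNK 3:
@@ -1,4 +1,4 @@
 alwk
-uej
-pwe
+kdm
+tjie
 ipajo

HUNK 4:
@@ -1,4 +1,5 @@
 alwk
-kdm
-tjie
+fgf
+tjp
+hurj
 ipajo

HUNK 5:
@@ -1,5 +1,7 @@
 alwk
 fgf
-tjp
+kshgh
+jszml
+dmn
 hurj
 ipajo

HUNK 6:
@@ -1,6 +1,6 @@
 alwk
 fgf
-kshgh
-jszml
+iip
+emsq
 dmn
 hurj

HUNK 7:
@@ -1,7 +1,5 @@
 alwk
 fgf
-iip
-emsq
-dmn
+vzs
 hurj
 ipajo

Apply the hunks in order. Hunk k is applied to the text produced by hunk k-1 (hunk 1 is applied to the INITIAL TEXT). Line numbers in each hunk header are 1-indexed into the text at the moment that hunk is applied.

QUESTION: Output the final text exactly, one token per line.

Answer: alwk
fgf
vzs
hurj
ipajo

Derivation:
Hunk 1: at line 1 remove [bkr,kjet,imrp] add [awyrc] -> 4 lines: alwk awyrc xndue ipajo
Hunk 2: at line 1 remove [awyrc,xndue] add [uej,pwe] -> 4 lines: alwk uej pwe ipajo
Hunk 3: at line 1 remove [uej,pwe] add [kdm,tjie] -> 4 lines: alwk kdm tjie ipajo
Hunk 4: at line 1 remove [kdm,tjie] add [fgf,tjp,hurj] -> 5 lines: alwk fgf tjp hurj ipajo
Hunk 5: at line 1 remove [tjp] add [kshgh,jszml,dmn] -> 7 lines: alwk fgf kshgh jszml dmn hurj ipajo
Hunk 6: at line 1 remove [kshgh,jszml] add [iip,emsq] -> 7 lines: alwk fgf iip emsq dmn hurj ipajo
Hunk 7: at line 1 remove [iip,emsq,dmn] add [vzs] -> 5 lines: alwk fgf vzs hurj ipajo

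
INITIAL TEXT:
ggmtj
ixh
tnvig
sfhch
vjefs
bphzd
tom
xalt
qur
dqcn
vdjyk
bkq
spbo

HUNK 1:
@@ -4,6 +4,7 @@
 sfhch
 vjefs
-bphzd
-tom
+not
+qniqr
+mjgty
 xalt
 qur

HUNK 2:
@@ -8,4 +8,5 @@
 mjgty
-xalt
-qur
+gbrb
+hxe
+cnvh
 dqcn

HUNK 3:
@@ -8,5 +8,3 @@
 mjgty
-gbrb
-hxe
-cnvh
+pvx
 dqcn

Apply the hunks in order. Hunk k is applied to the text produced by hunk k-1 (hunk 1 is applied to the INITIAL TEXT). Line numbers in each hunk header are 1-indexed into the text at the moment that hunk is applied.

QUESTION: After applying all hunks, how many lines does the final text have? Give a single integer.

Answer: 13

Derivation:
Hunk 1: at line 4 remove [bphzd,tom] add [not,qniqr,mjgty] -> 14 lines: ggmtj ixh tnvig sfhch vjefs not qniqr mjgty xalt qur dqcn vdjyk bkq spbo
Hunk 2: at line 8 remove [xalt,qur] add [gbrb,hxe,cnvh] -> 15 lines: ggmtj ixh tnvig sfhch vjefs not qniqr mjgty gbrb hxe cnvh dqcn vdjyk bkq spbo
Hunk 3: at line 8 remove [gbrb,hxe,cnvh] add [pvx] -> 13 lines: ggmtj ixh tnvig sfhch vjefs not qniqr mjgty pvx dqcn vdjyk bkq spbo
Final line count: 13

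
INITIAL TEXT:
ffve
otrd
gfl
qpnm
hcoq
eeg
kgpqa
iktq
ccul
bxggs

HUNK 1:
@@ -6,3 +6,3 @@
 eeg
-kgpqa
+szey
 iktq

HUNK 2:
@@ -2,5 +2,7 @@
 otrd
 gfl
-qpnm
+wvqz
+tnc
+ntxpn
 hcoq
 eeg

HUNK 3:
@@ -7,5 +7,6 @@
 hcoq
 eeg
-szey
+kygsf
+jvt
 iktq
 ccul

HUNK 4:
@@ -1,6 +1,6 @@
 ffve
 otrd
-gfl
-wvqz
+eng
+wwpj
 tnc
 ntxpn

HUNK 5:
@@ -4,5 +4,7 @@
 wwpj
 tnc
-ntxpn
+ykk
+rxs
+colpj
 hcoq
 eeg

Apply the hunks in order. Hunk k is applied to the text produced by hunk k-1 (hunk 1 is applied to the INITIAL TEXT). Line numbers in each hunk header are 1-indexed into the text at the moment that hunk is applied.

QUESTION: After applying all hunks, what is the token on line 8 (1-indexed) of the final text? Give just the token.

Answer: colpj

Derivation:
Hunk 1: at line 6 remove [kgpqa] add [szey] -> 10 lines: ffve otrd gfl qpnm hcoq eeg szey iktq ccul bxggs
Hunk 2: at line 2 remove [qpnm] add [wvqz,tnc,ntxpn] -> 12 lines: ffve otrd gfl wvqz tnc ntxpn hcoq eeg szey iktq ccul bxggs
Hunk 3: at line 7 remove [szey] add [kygsf,jvt] -> 13 lines: ffve otrd gfl wvqz tnc ntxpn hcoq eeg kygsf jvt iktq ccul bxggs
Hunk 4: at line 1 remove [gfl,wvqz] add [eng,wwpj] -> 13 lines: ffve otrd eng wwpj tnc ntxpn hcoq eeg kygsf jvt iktq ccul bxggs
Hunk 5: at line 4 remove [ntxpn] add [ykk,rxs,colpj] -> 15 lines: ffve otrd eng wwpj tnc ykk rxs colpj hcoq eeg kygsf jvt iktq ccul bxggs
Final line 8: colpj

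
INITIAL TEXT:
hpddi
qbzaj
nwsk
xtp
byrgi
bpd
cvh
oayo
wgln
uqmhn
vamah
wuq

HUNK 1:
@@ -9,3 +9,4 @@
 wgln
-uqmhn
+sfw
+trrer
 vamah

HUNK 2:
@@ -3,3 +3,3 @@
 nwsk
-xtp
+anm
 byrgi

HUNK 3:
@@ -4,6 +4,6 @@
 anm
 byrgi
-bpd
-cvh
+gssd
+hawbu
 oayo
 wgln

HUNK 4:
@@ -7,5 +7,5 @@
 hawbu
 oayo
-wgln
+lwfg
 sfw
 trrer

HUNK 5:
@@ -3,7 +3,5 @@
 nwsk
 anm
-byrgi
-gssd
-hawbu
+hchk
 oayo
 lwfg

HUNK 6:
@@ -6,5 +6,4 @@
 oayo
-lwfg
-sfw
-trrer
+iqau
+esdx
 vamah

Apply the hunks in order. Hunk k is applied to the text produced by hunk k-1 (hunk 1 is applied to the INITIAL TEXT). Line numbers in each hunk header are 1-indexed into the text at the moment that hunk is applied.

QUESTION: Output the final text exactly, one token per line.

Hunk 1: at line 9 remove [uqmhn] add [sfw,trrer] -> 13 lines: hpddi qbzaj nwsk xtp byrgi bpd cvh oayo wgln sfw trrer vamah wuq
Hunk 2: at line 3 remove [xtp] add [anm] -> 13 lines: hpddi qbzaj nwsk anm byrgi bpd cvh oayo wgln sfw trrer vamah wuq
Hunk 3: at line 4 remove [bpd,cvh] add [gssd,hawbu] -> 13 lines: hpddi qbzaj nwsk anm byrgi gssd hawbu oayo wgln sfw trrer vamah wuq
Hunk 4: at line 7 remove [wgln] add [lwfg] -> 13 lines: hpddi qbzaj nwsk anm byrgi gssd hawbu oayo lwfg sfw trrer vamah wuq
Hunk 5: at line 3 remove [byrgi,gssd,hawbu] add [hchk] -> 11 lines: hpddi qbzaj nwsk anm hchk oayo lwfg sfw trrer vamah wuq
Hunk 6: at line 6 remove [lwfg,sfw,trrer] add [iqau,esdx] -> 10 lines: hpddi qbzaj nwsk anm hchk oayo iqau esdx vamah wuq

Answer: hpddi
qbzaj
nwsk
anm
hchk
oayo
iqau
esdx
vamah
wuq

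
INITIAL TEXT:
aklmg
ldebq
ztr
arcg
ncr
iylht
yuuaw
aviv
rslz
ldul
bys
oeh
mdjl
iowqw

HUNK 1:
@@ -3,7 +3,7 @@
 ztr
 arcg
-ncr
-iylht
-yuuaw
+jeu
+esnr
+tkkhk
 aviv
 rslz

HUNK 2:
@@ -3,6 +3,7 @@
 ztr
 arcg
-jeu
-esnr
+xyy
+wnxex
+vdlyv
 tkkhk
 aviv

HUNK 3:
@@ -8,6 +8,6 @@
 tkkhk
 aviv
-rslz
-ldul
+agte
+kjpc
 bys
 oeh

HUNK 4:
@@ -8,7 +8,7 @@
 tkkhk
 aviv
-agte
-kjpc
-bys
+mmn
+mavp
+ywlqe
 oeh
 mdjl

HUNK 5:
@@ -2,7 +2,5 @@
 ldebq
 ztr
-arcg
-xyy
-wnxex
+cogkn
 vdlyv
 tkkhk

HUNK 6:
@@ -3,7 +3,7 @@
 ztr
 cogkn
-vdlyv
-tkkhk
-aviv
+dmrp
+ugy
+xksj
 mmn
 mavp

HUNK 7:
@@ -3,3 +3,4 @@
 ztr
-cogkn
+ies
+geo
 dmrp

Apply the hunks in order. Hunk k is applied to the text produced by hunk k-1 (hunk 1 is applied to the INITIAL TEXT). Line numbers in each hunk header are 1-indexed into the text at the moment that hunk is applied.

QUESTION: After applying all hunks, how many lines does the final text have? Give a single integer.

Hunk 1: at line 3 remove [ncr,iylht,yuuaw] add [jeu,esnr,tkkhk] -> 14 lines: aklmg ldebq ztr arcg jeu esnr tkkhk aviv rslz ldul bys oeh mdjl iowqw
Hunk 2: at line 3 remove [jeu,esnr] add [xyy,wnxex,vdlyv] -> 15 lines: aklmg ldebq ztr arcg xyy wnxex vdlyv tkkhk aviv rslz ldul bys oeh mdjl iowqw
Hunk 3: at line 8 remove [rslz,ldul] add [agte,kjpc] -> 15 lines: aklmg ldebq ztr arcg xyy wnxex vdlyv tkkhk aviv agte kjpc bys oeh mdjl iowqw
Hunk 4: at line 8 remove [agte,kjpc,bys] add [mmn,mavp,ywlqe] -> 15 lines: aklmg ldebq ztr arcg xyy wnxex vdlyv tkkhk aviv mmn mavp ywlqe oeh mdjl iowqw
Hunk 5: at line 2 remove [arcg,xyy,wnxex] add [cogkn] -> 13 lines: aklmg ldebq ztr cogkn vdlyv tkkhk aviv mmn mavp ywlqe oeh mdjl iowqw
Hunk 6: at line 3 remove [vdlyv,tkkhk,aviv] add [dmrp,ugy,xksj] -> 13 lines: aklmg ldebq ztr cogkn dmrp ugy xksj mmn mavp ywlqe oeh mdjl iowqw
Hunk 7: at line 3 remove [cogkn] add [ies,geo] -> 14 lines: aklmg ldebq ztr ies geo dmrp ugy xksj mmn mavp ywlqe oeh mdjl iowqw
Final line count: 14

Answer: 14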